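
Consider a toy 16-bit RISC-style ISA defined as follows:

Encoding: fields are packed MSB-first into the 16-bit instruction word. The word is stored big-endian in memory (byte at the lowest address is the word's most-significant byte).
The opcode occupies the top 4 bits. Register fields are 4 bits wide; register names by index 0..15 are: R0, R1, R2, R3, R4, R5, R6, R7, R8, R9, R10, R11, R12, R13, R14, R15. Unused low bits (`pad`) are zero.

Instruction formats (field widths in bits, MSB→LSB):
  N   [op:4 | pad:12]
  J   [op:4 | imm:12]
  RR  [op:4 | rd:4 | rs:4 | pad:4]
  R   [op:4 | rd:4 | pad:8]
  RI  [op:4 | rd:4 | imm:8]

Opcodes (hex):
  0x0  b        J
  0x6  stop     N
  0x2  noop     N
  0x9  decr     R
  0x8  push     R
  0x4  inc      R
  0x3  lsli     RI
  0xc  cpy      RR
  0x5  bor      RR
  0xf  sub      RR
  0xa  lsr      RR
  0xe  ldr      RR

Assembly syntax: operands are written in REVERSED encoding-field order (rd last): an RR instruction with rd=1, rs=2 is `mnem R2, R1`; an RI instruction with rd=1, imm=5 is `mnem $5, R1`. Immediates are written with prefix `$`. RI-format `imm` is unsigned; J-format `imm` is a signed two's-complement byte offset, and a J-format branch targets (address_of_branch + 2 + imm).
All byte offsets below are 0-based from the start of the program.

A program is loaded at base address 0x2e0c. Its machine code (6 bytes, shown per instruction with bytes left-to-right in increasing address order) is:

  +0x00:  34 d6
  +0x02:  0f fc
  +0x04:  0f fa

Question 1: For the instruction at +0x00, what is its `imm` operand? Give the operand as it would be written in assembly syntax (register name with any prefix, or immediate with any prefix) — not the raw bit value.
$214

off 0x00: read 34 d6 as big → 0x34d6
  opcode bits[15:12]=0x3: lsli/RI
  rd: (w>>8)&0xf=0x4 → R4
  imm: (w>>0)&0xff=0xd6 → $214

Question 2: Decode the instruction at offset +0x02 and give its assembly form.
b $-4

off 0x02: read 0f fc as big → 0x0ffc
  opcode bits[15:12]=0x0: b/J
  imm: (w>>0)&0xfff=0xffc (s12→-4) → $-4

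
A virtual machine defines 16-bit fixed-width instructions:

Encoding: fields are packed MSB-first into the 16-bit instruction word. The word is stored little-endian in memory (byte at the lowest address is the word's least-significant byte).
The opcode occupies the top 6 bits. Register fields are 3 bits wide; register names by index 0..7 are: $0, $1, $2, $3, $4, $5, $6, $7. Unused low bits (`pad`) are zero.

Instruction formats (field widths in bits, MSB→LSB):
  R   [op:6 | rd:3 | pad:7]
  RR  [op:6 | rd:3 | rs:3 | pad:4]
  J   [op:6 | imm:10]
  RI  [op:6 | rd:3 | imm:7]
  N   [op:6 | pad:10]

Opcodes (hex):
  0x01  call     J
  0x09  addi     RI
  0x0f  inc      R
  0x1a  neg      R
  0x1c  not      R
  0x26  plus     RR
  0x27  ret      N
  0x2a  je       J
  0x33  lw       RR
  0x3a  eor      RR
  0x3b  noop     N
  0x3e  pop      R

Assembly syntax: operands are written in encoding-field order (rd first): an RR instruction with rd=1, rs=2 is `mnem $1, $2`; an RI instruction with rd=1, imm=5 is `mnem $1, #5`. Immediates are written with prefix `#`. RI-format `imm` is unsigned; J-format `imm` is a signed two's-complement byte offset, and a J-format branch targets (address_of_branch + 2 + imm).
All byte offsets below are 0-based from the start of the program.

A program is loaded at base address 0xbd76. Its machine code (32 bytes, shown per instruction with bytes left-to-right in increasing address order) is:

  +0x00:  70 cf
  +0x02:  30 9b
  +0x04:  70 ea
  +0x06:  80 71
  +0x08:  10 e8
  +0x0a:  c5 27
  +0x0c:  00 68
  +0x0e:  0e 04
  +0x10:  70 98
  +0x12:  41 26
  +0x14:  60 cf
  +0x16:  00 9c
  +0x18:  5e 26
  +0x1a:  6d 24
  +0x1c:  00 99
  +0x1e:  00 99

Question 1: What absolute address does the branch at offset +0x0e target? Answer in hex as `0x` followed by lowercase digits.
0xbd94

@+0e  little-endian(0e 04) = 0x040e
  opcode bits[15:10]=0x1: call/J
  [9:0] imm=14 = #14
  target = base 0xbd76 + off 0x0e + 2 + imm 14 = 0xbd94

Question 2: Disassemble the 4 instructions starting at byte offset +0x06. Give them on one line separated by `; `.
+0x06: 80 71 ⇒ word 0x7180 (little)
  opcode bits[15:10]=0x1c: not/R
  [9:7] rd=3 = $3
+0x08: 10 e8 ⇒ word 0xe810 (little)
  opcode bits[15:10]=0x3a: eor/RR
  [9:7] rd=0 = $0
  [6:4] rs=1 = $1
+0x0a: c5 27 ⇒ word 0x27c5 (little)
  opcode bits[15:10]=0x9: addi/RI
  [9:7] rd=7 = $7
  [6:0] imm=69 = #69
+0x0c: 00 68 ⇒ word 0x6800 (little)
  opcode bits[15:10]=0x1a: neg/R
  [9:7] rd=0 = $0

not $3; eor $0, $1; addi $7, #69; neg $0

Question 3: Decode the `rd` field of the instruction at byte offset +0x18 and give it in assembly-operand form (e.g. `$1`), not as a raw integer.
$4

off 0x18: read 5e 26 as little → 0x265e
  top 6b → 0x9 → addi [RI]
  rd: (w>>7)&0x7=0x4 → $4
  imm: (w>>0)&0x7f=0x5e → #94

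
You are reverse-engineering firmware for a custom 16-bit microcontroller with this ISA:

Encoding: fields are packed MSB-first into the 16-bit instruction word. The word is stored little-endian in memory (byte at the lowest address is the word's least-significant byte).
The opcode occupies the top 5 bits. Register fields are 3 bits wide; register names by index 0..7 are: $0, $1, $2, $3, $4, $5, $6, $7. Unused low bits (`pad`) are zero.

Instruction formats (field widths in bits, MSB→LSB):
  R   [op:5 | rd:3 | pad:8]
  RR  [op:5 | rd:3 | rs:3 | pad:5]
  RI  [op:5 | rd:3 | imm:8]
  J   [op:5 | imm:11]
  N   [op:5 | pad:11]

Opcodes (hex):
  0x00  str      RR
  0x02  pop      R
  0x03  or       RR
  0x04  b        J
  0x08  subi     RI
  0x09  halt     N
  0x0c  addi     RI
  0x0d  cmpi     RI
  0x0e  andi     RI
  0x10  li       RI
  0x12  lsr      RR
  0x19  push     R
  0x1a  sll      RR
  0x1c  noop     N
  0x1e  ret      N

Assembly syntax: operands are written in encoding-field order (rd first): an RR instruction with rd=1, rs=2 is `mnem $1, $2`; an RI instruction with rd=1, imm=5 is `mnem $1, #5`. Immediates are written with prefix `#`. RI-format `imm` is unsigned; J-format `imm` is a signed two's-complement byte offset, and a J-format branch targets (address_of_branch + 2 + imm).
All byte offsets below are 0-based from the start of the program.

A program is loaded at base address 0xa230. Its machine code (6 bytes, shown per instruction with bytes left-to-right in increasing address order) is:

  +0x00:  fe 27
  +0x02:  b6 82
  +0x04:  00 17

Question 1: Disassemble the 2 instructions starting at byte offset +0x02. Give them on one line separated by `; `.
li $2, #182; pop $7

off 0x02: read b6 82 as little → 0x82b6
  op=0x82b6>>11=0x10 ⇒ li (RI)
  rd: (w>>8)&0x7=0x2 → $2
  imm: (w>>0)&0xff=0xb6 → #182
off 0x04: read 00 17 as little → 0x1700
  op=0x1700>>11=0x2 ⇒ pop (R)
  rd: (w>>8)&0x7=0x7 → $7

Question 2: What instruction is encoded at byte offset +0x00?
+0x00: fe 27 ⇒ word 0x27fe (little)
  top 5b → 0x4 → b [J]
  imm: (w>>0)&0x7ff=0x7fe (s11→-2) → #-2

b #-2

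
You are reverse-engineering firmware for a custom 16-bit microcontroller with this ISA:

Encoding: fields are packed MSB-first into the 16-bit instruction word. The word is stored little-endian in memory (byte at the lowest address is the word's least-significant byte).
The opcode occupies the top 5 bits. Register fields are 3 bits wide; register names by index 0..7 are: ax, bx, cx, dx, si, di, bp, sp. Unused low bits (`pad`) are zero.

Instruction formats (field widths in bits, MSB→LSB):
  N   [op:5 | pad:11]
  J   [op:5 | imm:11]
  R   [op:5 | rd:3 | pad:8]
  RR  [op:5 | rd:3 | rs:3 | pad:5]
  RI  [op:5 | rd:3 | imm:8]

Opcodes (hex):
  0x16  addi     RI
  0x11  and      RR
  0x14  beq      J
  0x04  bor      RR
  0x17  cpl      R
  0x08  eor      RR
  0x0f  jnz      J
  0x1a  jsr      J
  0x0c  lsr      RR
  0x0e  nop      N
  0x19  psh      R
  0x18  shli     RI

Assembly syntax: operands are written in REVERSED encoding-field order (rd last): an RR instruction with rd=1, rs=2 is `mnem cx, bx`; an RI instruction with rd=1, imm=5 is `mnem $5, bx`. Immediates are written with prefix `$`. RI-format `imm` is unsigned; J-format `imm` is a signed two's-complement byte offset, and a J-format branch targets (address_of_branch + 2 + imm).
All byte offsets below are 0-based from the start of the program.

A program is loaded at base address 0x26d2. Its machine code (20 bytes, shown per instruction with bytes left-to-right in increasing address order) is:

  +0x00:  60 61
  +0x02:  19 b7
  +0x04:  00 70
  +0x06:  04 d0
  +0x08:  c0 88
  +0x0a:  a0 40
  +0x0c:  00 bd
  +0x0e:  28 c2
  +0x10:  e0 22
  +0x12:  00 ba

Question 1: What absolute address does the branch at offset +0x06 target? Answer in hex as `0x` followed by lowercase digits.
off 0x06: read 04 d0 as little → 0xd004
  op=0xd004>>11=0x1a ⇒ jsr (J)
  [10:0] imm=4 = $4
  target = base 0x26d2 + off 0x06 + 2 + imm 4 = 0x26de

0x26de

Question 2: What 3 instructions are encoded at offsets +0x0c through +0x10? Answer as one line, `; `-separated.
+0x0c: 00 bd ⇒ word 0xbd00 (little)
  opcode bits[15:11]=0x17: cpl/R
  rd: (w>>8)&0x7=0x5 → di
+0x0e: 28 c2 ⇒ word 0xc228 (little)
  opcode bits[15:11]=0x18: shli/RI
  rd: (w>>8)&0x7=0x2 → cx
  imm: (w>>0)&0xff=0x28 → $40
+0x10: e0 22 ⇒ word 0x22e0 (little)
  opcode bits[15:11]=0x4: bor/RR
  rd: (w>>8)&0x7=0x2 → cx
  rs: (w>>5)&0x7=0x7 → sp

cpl di; shli $40, cx; bor sp, cx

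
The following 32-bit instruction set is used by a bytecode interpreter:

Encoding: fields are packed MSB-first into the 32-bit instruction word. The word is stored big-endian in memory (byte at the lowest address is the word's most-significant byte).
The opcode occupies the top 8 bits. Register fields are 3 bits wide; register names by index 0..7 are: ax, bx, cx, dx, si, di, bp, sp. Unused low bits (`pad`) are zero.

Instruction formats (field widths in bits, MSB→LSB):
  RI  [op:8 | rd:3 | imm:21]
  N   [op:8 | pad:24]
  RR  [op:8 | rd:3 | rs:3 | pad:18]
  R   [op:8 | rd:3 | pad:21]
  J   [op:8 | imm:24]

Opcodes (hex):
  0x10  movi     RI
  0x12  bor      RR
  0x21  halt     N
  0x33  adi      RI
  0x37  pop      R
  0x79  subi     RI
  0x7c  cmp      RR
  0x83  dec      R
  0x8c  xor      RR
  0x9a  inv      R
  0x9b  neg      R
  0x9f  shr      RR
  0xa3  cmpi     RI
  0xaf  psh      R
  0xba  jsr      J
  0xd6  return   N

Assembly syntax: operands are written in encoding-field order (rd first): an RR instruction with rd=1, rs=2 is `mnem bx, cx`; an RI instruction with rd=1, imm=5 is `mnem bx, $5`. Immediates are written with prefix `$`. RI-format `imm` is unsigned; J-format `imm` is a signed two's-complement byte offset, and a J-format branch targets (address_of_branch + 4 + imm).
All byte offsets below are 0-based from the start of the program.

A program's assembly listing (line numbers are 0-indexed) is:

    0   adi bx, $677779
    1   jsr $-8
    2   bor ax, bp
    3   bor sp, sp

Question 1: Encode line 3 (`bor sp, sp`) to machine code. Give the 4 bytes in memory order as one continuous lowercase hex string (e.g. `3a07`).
3. bor fields op=0x12:8|rd=7:3|rs=7:3|pad=0:18 → word 12fc0000h → 12 fc 00 00

12fc0000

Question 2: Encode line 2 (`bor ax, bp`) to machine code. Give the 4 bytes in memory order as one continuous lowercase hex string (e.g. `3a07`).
L2: bor op=0x12:8|rd=0:3|rs=6:3|pad=0:18 ⇒ 0x12180000 ⇒ big 12 18 00 00

12180000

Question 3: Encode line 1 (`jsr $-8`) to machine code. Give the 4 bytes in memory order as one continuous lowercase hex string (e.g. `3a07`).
bafffff8

L1: jsr op=0xba:8|imm=-8:24 ⇒ 0xbafffff8 ⇒ big ba ff ff f8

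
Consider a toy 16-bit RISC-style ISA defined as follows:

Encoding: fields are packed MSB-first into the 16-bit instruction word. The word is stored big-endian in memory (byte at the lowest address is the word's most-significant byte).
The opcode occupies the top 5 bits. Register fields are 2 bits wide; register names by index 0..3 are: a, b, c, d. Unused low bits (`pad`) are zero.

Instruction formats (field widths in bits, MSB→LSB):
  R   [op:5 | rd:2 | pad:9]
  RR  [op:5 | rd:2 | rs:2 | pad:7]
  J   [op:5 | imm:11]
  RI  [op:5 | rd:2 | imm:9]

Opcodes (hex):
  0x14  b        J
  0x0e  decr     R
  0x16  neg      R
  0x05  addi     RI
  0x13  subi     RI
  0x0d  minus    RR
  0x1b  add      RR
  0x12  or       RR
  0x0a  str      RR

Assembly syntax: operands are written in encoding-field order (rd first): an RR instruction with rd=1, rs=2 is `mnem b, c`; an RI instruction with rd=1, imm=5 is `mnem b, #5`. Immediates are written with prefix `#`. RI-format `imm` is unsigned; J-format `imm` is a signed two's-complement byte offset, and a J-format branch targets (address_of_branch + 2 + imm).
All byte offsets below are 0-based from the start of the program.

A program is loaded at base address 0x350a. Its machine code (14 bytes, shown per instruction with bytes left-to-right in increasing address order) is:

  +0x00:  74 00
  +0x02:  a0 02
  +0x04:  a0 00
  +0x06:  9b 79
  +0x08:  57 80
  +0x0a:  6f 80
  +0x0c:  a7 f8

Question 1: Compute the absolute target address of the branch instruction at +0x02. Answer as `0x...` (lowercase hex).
0x3510

off 0x02: read a0 02 as big → 0xa002
  op=0xa002>>11=0x14 ⇒ b (J)
  imm: (w>>0)&0x7ff=0x2 → #2
  target = base 0x350a + off 0x02 + 2 + imm 2 = 0x3510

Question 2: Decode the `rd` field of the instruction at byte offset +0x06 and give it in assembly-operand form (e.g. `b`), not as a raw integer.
b

[06] 9b 79 → 0x9b79
  top 5b → 0x13 → subi [RI]
  rd: (w>>9)&0x3=0x1 → b
  imm: (w>>0)&0x1ff=0x179 → #377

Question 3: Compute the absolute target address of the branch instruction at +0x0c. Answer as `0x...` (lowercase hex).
@+0c  big-endian(a7 f8) = 0xa7f8
  top 5b → 0x14 → b [J]
  [10:0] imm=2040 (s11→-8) = #-8
  target = base 0x350a + off 0x0c + 2 + imm -8 = 0x3510

0x3510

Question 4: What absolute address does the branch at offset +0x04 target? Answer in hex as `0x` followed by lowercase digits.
0x3510

off 0x04: read a0 00 as big → 0xa000
  op=0xa000>>11=0x14 ⇒ b (J)
  imm@[10:0]=0x0 ⇒ #0
  target = base 0x350a + off 0x04 + 2 + imm 0 = 0x3510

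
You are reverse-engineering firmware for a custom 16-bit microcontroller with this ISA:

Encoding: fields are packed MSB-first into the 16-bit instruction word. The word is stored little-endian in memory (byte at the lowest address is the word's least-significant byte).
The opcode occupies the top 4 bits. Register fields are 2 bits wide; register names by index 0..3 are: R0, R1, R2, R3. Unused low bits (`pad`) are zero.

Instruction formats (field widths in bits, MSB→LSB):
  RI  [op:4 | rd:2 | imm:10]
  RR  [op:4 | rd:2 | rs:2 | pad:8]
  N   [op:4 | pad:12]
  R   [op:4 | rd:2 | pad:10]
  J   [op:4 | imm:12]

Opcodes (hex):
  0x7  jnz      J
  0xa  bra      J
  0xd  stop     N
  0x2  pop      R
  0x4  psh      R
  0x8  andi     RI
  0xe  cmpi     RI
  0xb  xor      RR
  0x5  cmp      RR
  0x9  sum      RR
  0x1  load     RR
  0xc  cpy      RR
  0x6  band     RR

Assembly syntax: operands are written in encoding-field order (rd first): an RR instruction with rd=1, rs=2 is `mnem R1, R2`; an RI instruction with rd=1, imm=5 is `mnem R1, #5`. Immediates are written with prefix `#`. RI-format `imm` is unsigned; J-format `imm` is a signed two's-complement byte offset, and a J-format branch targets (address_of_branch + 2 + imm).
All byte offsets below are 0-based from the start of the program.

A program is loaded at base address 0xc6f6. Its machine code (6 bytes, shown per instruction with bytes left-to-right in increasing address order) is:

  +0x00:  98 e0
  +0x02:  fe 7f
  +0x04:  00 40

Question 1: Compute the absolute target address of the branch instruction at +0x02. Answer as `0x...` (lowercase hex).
0xc6f8

off 0x02: read fe 7f as little → 0x7ffe
  op=0x7ffe>>12=0x7 ⇒ jnz (J)
  [11:0] imm=4094 (s12→-2) = #-2
  target = base 0xc6f6 + off 0x02 + 2 + imm -2 = 0xc6f8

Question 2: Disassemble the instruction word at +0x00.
[00] 98 e0 → 0xe098
  opcode bits[15:12]=0xe: cmpi/RI
  rd@[11:10]=0x0 ⇒ R0
  imm@[9:0]=0x98 ⇒ #152

cmpi R0, #152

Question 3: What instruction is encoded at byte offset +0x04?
+0x04: 00 40 ⇒ word 0x4000 (little)
  top 4b → 0x4 → psh [R]
  rd@[11:10]=0x0 ⇒ R0

psh R0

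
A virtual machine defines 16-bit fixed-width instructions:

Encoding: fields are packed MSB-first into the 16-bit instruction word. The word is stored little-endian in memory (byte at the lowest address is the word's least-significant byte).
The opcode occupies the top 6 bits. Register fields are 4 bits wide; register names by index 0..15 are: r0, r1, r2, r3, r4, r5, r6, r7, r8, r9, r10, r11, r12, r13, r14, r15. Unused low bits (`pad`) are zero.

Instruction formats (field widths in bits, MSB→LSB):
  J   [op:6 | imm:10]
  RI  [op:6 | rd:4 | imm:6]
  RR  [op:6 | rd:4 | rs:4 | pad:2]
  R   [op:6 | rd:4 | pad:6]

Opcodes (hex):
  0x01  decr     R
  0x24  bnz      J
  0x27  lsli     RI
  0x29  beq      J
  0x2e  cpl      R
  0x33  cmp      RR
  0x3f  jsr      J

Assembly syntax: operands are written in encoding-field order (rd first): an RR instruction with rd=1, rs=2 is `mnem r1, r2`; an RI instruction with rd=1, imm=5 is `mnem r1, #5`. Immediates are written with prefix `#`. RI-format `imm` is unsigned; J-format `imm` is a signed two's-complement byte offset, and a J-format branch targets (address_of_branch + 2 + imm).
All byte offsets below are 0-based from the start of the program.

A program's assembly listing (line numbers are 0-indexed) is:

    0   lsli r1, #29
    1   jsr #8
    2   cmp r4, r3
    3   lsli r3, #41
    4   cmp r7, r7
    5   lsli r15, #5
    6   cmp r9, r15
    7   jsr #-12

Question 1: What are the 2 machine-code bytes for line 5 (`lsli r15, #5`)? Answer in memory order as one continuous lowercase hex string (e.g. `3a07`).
c59f

L5: lsli op=0x27:6|rd=15:4|imm=5:6 ⇒ 0x9fc5 ⇒ little c5 9f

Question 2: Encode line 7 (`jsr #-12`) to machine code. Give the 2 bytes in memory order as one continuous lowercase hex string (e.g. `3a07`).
f4ff

L7: jsr op=0x3f:6|imm=-12:10 ⇒ 0xfff4 ⇒ little f4 ff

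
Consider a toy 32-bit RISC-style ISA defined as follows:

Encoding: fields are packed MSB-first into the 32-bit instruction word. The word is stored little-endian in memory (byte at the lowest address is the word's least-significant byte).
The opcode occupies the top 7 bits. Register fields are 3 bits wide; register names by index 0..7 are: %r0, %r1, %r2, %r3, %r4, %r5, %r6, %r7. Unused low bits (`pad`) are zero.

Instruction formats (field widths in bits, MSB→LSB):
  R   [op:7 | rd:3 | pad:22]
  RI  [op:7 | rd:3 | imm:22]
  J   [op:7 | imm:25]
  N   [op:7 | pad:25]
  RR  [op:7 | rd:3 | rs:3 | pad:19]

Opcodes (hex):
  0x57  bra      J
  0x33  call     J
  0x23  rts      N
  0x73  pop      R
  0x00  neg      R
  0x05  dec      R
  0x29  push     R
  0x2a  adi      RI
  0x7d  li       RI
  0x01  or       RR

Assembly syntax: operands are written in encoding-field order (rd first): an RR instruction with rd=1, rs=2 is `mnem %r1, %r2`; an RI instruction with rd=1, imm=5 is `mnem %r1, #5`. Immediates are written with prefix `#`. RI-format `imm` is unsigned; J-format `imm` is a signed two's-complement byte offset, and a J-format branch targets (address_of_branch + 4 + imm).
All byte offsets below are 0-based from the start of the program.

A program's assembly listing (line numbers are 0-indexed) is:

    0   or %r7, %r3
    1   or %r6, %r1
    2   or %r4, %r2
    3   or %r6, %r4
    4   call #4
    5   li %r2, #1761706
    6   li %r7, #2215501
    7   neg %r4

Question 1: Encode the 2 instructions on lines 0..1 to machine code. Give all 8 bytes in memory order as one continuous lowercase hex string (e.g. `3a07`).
0000d80300008803

L0: or op=0x1:7|rd=7:3|rs=3:3|pad=0:19 ⇒ 0x03d80000 ⇒ little 00 00 d8 03
L1: or op=0x1:7|rd=6:3|rs=1:3|pad=0:19 ⇒ 0x03880000 ⇒ little 00 00 88 03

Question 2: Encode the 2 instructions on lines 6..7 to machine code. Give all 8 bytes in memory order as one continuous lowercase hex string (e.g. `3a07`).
L6: li op=0x7d:7|rd=7:3|imm=2215501:22 ⇒ 0xfbe1ce4d ⇒ little 4d ce e1 fb
L7: neg op=0x0:7|rd=4:3|pad=0:22 ⇒ 0x01000000 ⇒ little 00 00 00 01

4dcee1fb00000001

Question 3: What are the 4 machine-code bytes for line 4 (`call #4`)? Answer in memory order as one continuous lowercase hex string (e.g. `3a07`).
4. call fields op=0x33:7|imm=4:25 → word 66000004h → 04 00 00 66

04000066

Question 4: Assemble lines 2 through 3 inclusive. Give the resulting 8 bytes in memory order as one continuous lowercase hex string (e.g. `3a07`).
L2: or op=0x1:7|rd=4:3|rs=2:3|pad=0:19 ⇒ 0x03100000 ⇒ little 00 00 10 03
L3: or op=0x1:7|rd=6:3|rs=4:3|pad=0:19 ⇒ 0x03a00000 ⇒ little 00 00 a0 03

000010030000a003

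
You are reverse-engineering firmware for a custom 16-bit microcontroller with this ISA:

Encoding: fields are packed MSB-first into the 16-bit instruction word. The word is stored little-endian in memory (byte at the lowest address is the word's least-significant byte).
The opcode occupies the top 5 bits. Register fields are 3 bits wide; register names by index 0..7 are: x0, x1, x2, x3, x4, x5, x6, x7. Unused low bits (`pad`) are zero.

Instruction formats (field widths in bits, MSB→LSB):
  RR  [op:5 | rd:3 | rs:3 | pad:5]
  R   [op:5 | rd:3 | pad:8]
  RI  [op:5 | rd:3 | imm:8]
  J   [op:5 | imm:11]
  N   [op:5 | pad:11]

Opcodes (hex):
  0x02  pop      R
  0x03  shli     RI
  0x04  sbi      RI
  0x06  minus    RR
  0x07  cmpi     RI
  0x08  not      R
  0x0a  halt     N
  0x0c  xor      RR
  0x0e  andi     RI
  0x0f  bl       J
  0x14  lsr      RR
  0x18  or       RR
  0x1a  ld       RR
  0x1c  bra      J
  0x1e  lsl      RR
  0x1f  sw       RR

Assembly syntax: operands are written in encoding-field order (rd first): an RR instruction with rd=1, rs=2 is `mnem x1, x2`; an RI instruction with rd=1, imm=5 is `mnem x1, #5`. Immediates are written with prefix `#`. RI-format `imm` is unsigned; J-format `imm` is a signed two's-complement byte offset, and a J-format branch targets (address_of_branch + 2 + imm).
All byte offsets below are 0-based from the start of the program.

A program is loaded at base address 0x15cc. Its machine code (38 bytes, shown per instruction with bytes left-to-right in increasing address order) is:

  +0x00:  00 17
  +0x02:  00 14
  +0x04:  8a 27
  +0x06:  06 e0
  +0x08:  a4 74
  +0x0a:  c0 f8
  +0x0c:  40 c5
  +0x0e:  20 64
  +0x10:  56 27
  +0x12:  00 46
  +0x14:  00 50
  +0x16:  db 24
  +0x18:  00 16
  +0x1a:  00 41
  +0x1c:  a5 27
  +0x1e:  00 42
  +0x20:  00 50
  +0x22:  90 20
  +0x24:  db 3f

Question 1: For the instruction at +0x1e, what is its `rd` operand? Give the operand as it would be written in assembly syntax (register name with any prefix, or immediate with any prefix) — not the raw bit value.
x2

@+1e  little-endian(00 42) = 0x4200
  op=0x4200>>11=0x8 ⇒ not (R)
  rd: (w>>8)&0x7=0x2 → x2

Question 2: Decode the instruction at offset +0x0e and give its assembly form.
+0x0e: 20 64 ⇒ word 0x6420 (little)
  opcode bits[15:11]=0xc: xor/RR
  rd: (w>>8)&0x7=0x4 → x4
  rs: (w>>5)&0x7=0x1 → x1

xor x4, x1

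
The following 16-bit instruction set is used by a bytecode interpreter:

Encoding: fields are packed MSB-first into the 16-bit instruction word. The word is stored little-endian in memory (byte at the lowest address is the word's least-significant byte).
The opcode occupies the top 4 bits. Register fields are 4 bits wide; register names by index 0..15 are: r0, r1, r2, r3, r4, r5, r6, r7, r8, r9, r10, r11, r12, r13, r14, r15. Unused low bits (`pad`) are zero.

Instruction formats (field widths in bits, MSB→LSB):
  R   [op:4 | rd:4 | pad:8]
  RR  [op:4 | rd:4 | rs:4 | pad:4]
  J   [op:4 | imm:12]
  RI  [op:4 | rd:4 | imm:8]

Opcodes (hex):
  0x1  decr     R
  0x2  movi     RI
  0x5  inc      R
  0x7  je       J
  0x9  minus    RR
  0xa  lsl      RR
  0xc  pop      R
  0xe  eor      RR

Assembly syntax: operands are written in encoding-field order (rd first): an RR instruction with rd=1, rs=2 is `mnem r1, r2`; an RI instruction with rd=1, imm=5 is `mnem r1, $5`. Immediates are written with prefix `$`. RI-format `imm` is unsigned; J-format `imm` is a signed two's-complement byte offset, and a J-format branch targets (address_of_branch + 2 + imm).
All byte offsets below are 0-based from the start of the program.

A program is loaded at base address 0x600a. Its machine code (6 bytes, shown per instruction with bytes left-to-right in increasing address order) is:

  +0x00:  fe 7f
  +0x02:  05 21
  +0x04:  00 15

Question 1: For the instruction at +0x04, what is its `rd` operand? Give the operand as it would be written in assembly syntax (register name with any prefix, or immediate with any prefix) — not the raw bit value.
r5

off 0x04: read 00 15 as little → 0x1500
  top 4b → 0x1 → decr [R]
  rd@[11:8]=0x5 ⇒ r5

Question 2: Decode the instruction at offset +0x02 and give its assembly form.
movi r1, $5

[02] 05 21 → 0x2105
  top 4b → 0x2 → movi [RI]
  rd@[11:8]=0x1 ⇒ r1
  imm@[7:0]=0x5 ⇒ $5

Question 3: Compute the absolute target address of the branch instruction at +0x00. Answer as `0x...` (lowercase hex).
+0x00: fe 7f ⇒ word 0x7ffe (little)
  top 4b → 0x7 → je [J]
  imm: (w>>0)&0xfff=0xffe (s12→-2) → $-2
  target = base 0x600a + off 0x00 + 2 + imm -2 = 0x600a

0x600a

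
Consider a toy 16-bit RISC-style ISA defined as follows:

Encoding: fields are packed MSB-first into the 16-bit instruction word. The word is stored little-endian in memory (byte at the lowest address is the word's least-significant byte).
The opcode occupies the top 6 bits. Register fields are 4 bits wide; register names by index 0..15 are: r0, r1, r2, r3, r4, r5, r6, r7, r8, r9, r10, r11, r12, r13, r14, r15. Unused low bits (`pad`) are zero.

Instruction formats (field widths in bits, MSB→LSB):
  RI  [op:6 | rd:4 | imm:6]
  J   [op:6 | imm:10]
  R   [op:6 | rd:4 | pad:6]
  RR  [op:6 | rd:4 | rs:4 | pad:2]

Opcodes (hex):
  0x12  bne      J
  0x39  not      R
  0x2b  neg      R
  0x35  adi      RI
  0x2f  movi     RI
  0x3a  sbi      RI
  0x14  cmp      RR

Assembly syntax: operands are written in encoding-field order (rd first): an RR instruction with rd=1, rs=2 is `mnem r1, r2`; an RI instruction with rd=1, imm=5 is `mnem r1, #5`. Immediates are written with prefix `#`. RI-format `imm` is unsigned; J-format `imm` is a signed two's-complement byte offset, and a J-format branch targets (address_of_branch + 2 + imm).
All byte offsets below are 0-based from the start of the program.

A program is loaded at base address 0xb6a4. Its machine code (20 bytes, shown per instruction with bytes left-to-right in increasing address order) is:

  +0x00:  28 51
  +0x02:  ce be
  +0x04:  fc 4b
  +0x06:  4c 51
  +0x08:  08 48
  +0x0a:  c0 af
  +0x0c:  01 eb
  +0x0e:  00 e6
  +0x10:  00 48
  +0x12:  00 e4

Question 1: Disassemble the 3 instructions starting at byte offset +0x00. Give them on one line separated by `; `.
cmp r4, r10; movi r11, #14; bne #-4

+0x00: 28 51 ⇒ word 0x5128 (little)
  op=0x5128>>10=0x14 ⇒ cmp (RR)
  rd@[9:6]=0x4 ⇒ r4
  rs@[5:2]=0xa ⇒ r10
+0x02: ce be ⇒ word 0xbece (little)
  op=0xbece>>10=0x2f ⇒ movi (RI)
  rd@[9:6]=0xb ⇒ r11
  imm@[5:0]=0xe ⇒ #14
+0x04: fc 4b ⇒ word 0x4bfc (little)
  op=0x4bfc>>10=0x12 ⇒ bne (J)
  imm@[9:0]=0x3fc (s10→-4) ⇒ #-4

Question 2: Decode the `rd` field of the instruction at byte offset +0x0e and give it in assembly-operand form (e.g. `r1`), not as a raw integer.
r8

+0x0e: 00 e6 ⇒ word 0xe600 (little)
  op=0xe600>>10=0x39 ⇒ not (R)
  [9:6] rd=8 = r8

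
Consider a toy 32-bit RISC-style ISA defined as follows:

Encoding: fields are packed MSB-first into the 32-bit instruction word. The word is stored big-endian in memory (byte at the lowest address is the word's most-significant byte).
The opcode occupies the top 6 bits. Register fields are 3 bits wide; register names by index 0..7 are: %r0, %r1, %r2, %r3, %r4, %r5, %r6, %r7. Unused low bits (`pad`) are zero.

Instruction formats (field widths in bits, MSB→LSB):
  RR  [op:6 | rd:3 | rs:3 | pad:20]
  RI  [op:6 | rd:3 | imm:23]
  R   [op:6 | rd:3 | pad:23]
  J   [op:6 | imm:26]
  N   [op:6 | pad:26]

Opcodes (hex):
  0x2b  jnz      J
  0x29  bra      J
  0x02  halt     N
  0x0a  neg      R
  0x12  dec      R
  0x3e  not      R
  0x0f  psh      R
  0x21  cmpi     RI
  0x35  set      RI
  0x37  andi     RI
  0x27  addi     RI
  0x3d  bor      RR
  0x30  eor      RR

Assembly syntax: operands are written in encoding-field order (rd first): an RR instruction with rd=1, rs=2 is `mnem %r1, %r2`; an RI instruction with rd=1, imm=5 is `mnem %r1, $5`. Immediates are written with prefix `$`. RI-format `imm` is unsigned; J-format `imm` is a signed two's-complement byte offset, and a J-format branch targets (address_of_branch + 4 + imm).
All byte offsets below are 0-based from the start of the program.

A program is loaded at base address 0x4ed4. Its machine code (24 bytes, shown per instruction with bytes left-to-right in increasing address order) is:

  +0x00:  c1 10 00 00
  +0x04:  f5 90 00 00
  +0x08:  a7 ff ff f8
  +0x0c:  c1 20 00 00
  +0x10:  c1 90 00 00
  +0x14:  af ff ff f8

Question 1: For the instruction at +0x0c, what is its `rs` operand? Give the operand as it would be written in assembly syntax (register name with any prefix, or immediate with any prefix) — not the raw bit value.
+0x0c: c1 20 00 00 ⇒ word 0xc1200000 (big)
  opcode bits[31:26]=0x30: eor/RR
  [25:23] rd=2 = %r2
  [22:20] rs=2 = %r2

%r2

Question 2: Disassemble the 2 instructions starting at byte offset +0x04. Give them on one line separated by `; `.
bor %r3, %r1; bra $-8

[04] f5 90 00 00 → 0xf5900000
  opcode bits[31:26]=0x3d: bor/RR
  [25:23] rd=3 = %r3
  [22:20] rs=1 = %r1
[08] a7 ff ff f8 → 0xa7fffff8
  opcode bits[31:26]=0x29: bra/J
  [25:0] imm=67108856 (s26→-8) = $-8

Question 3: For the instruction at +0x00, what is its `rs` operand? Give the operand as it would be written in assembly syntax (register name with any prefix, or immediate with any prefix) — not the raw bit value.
%r1

+0x00: c1 10 00 00 ⇒ word 0xc1100000 (big)
  opcode bits[31:26]=0x30: eor/RR
  [25:23] rd=2 = %r2
  [22:20] rs=1 = %r1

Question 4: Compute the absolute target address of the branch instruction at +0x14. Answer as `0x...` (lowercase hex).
off 0x14: read af ff ff f8 as big → 0xaffffff8
  op=0xaffffff8>>26=0x2b ⇒ jnz (J)
  imm@[25:0]=0x3fffff8 (s26→-8) ⇒ $-8
  target = base 0x4ed4 + off 0x14 + 4 + imm -8 = 0x4ee4

0x4ee4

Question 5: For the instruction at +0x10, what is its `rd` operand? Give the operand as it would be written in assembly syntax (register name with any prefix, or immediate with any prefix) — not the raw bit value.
%r3

+0x10: c1 90 00 00 ⇒ word 0xc1900000 (big)
  opcode bits[31:26]=0x30: eor/RR
  [25:23] rd=3 = %r3
  [22:20] rs=1 = %r1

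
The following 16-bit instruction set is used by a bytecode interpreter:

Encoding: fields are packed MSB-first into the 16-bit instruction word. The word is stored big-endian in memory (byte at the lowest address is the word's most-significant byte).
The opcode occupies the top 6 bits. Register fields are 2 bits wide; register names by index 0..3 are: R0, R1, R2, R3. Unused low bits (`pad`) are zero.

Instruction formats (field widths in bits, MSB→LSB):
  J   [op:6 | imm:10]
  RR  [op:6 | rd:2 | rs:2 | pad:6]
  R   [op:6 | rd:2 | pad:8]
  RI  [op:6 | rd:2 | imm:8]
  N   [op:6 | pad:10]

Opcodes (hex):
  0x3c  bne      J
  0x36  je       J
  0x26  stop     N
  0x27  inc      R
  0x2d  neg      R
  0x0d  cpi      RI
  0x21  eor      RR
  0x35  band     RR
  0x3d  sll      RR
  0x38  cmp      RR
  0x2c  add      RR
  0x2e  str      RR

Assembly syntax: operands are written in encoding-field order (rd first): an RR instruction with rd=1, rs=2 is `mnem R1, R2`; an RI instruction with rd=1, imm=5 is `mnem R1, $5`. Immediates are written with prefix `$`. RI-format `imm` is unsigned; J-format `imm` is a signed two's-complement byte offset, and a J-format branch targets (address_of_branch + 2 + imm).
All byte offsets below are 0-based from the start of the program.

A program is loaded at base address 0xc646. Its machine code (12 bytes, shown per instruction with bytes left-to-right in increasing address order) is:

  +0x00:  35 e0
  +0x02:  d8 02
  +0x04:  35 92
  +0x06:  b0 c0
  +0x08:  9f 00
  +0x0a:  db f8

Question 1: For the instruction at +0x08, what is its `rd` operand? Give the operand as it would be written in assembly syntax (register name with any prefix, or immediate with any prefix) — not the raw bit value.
off 0x08: read 9f 00 as big → 0x9f00
  opcode bits[15:10]=0x27: inc/R
  rd@[9:8]=0x3 ⇒ R3

R3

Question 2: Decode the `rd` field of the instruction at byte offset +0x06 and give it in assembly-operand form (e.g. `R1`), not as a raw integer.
+0x06: b0 c0 ⇒ word 0xb0c0 (big)
  top 6b → 0x2c → add [RR]
  rd@[9:8]=0x0 ⇒ R0
  rs@[7:6]=0x3 ⇒ R3

R0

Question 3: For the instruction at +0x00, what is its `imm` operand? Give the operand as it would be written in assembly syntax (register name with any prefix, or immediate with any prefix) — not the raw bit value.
[00] 35 e0 → 0x35e0
  op=0x35e0>>10=0xd ⇒ cpi (RI)
  rd: (w>>8)&0x3=0x1 → R1
  imm: (w>>0)&0xff=0xe0 → $224

$224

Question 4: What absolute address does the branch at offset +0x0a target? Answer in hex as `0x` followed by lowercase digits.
0xc64a

+0x0a: db f8 ⇒ word 0xdbf8 (big)
  top 6b → 0x36 → je [J]
  [9:0] imm=1016 (s10→-8) = $-8
  target = base 0xc646 + off 0x0a + 2 + imm -8 = 0xc64a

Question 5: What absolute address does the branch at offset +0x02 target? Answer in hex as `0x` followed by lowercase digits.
0xc64c

@+02  big-endian(d8 02) = 0xd802
  top 6b → 0x36 → je [J]
  imm: (w>>0)&0x3ff=0x2 → $2
  target = base 0xc646 + off 0x02 + 2 + imm 2 = 0xc64c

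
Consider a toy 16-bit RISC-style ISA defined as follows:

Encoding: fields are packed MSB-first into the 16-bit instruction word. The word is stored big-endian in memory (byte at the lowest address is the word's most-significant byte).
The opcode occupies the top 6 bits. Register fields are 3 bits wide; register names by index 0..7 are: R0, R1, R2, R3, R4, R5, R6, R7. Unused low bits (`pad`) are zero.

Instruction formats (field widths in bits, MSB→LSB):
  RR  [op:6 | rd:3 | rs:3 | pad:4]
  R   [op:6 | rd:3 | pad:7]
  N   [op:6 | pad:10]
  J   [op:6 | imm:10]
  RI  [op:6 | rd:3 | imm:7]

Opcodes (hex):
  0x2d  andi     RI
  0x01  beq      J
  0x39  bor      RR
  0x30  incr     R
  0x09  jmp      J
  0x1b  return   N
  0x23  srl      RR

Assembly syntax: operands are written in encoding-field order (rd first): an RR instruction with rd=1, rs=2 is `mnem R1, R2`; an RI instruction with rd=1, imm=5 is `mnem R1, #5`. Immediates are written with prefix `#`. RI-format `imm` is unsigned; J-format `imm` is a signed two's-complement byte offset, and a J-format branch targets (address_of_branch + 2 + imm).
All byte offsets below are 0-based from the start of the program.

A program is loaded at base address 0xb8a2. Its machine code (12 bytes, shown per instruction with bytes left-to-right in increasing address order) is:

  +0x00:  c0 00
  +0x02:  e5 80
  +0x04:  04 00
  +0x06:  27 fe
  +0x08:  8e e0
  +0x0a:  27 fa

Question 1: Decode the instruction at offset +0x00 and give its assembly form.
incr R0

@+00  big-endian(c0 00) = 0xc000
  opcode bits[15:10]=0x30: incr/R
  [9:7] rd=0 = R0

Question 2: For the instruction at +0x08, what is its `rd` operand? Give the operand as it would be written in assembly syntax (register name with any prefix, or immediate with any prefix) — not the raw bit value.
R5

off 0x08: read 8e e0 as big → 0x8ee0
  top 6b → 0x23 → srl [RR]
  [9:7] rd=5 = R5
  [6:4] rs=6 = R6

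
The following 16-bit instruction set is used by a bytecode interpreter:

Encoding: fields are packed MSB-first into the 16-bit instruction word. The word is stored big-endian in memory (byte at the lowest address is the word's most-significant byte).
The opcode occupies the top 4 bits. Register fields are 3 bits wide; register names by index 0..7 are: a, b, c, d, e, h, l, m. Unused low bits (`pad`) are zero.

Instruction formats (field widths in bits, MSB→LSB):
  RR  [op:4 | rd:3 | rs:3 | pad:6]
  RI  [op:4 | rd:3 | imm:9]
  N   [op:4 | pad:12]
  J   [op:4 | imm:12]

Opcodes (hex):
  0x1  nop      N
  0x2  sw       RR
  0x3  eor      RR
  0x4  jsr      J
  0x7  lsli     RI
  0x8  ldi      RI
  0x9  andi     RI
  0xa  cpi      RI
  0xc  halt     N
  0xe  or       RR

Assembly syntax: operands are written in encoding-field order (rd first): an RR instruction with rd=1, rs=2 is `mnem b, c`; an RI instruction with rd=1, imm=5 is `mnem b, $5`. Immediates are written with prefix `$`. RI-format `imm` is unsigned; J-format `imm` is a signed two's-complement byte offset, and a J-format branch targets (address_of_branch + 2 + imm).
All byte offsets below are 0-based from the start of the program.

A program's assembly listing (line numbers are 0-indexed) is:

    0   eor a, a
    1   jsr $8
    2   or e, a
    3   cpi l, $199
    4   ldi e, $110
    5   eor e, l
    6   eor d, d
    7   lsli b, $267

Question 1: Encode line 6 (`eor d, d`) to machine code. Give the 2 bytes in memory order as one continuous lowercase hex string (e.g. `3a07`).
36c0

6. eor fields op=0x3:4|rd=3:3|rs=3:3|pad=0:6 → word 36c0h → 36 c0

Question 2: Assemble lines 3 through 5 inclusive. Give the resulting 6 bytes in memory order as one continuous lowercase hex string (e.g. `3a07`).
3. cpi fields op=0xa:4|rd=6:3|imm=199:9 → word acc7h → ac c7
4. ldi fields op=0x8:4|rd=4:3|imm=110:9 → word 886eh → 88 6e
5. eor fields op=0x3:4|rd=4:3|rs=6:3|pad=0:6 → word 3980h → 39 80

acc7886e3980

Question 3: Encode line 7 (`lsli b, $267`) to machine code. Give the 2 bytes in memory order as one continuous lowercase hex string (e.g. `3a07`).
L7: lsli op=0x7:4|rd=1:3|imm=267:9 ⇒ 0x730b ⇒ big 73 0b

730b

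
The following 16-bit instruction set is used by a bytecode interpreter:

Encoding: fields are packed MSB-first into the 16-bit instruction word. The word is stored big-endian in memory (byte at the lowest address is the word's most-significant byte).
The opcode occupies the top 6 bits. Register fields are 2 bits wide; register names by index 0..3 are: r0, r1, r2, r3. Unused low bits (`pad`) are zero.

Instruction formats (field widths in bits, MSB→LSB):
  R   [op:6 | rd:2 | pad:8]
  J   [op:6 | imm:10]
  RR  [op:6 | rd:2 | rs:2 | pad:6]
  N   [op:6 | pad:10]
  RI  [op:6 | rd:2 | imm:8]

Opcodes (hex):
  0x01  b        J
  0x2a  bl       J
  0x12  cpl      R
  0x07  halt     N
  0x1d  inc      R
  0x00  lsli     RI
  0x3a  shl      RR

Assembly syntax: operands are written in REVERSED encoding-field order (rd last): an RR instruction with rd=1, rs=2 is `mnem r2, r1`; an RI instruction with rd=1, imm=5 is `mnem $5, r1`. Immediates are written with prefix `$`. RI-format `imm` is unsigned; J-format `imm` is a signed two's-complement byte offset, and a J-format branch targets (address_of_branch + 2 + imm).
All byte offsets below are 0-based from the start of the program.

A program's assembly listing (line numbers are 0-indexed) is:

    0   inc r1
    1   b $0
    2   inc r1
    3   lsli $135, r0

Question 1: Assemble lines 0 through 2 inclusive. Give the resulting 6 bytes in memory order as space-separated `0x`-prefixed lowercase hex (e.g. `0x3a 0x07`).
0x75 0x00 0x04 0x00 0x75 0x00

0. inc fields op=0x1d:6|rd=1:2|pad=0:8 → word 7500h → 75 00
1. b fields op=0x1:6|imm=0:10 → word 0400h → 04 00
2. inc fields op=0x1d:6|rd=1:2|pad=0:8 → word 7500h → 75 00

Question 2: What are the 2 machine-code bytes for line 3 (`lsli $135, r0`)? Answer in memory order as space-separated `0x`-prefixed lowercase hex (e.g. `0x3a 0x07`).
0x00 0x87

L3: lsli op=0x0:6|rd=0:2|imm=135:8 ⇒ 0x0087 ⇒ big 00 87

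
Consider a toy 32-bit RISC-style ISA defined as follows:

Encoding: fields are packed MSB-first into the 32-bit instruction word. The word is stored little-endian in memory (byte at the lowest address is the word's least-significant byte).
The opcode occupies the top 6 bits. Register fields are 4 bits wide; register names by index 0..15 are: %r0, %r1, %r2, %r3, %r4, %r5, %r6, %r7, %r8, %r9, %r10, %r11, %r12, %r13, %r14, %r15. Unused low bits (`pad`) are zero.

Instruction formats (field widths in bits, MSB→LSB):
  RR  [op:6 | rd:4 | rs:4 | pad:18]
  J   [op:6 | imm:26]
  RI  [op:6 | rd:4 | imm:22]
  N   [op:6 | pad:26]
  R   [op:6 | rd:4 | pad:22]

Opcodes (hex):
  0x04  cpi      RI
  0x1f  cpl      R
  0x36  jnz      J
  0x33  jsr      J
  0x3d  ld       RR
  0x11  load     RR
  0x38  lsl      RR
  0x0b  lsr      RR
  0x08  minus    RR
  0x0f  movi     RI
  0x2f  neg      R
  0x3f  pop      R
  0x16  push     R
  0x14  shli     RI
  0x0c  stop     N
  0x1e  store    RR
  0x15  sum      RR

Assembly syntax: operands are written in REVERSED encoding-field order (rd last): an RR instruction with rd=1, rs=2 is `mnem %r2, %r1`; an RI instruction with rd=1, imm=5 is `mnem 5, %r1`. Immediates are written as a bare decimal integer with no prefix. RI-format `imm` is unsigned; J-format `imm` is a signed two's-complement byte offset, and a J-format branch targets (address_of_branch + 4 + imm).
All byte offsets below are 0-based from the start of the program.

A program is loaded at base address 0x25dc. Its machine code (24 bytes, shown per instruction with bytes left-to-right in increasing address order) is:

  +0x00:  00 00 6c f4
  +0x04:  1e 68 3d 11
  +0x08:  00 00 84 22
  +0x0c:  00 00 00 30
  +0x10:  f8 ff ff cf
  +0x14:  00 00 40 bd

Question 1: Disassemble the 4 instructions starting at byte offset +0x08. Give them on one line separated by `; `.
minus %r1, %r10; stop; jsr -8; neg %r5

@+08  little-endian(00 00 84 22) = 0x22840000
  op=0x22840000>>26=0x8 ⇒ minus (RR)
  rd: (w>>22)&0xf=0xa → %r10
  rs: (w>>18)&0xf=0x1 → %r1
@+0c  little-endian(00 00 00 30) = 0x30000000
  op=0x30000000>>26=0xc ⇒ stop (N)
@+10  little-endian(f8 ff ff cf) = 0xcffffff8
  op=0xcffffff8>>26=0x33 ⇒ jsr (J)
  imm: (w>>0)&0x3ffffff=0x3fffff8 (s26→-8) → -8
@+14  little-endian(00 00 40 bd) = 0xbd400000
  op=0xbd400000>>26=0x2f ⇒ neg (R)
  rd: (w>>22)&0xf=0x5 → %r5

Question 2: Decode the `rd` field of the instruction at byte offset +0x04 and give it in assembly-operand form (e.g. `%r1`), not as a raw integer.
%r4

[04] 1e 68 3d 11 → 0x113d681e
  top 6b → 0x4 → cpi [RI]
  rd: (w>>22)&0xf=0x4 → %r4
  imm: (w>>0)&0x3fffff=0x3d681e → 4024350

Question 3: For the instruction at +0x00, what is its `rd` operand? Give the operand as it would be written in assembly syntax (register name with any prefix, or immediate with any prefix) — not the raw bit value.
%r1

+0x00: 00 00 6c f4 ⇒ word 0xf46c0000 (little)
  opcode bits[31:26]=0x3d: ld/RR
  rd@[25:22]=0x1 ⇒ %r1
  rs@[21:18]=0xb ⇒ %r11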